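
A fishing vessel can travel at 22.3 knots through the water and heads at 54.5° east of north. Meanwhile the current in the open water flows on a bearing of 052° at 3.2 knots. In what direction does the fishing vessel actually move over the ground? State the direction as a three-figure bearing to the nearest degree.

054°

Taking east as x and north as y: velocity relative to the water = (18.155, 12.950) knots; the water relative to ground = (2.522, 1.970) knots.
Velocity relative to ground = (18.155, 12.950) + (2.522, 1.970) = (20.676, 14.920) knots.
Bearing = atan2(20.68, 14.92) = 54.19° clockwise from north.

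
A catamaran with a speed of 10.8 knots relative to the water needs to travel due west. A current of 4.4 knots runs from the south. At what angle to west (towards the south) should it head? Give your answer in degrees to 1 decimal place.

24.0°

The current pushes perpendicular to the desired track; the heading must have a component into the current equal to 4.4 knots: 10.8 sin θ = 4.4.
sin θ = 0.4074, so θ = 24.042°.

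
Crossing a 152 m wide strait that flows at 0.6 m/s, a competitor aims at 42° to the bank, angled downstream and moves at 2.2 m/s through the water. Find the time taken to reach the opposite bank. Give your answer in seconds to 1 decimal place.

103.3 s

The component of the competitor's velocity perpendicular to the bank is 2.2 × sin 42° = 1.472 m/s.
The flow acts along the bank and has no component across it.
Time = 152 / 1.472 = 103.255 s.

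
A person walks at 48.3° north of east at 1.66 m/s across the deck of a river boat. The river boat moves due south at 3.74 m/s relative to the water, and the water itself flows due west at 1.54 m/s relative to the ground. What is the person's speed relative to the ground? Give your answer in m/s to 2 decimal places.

2.54 m/s

In east/north components (m/s): person relative to river boat = (1.104, 1.239); river boat relative to water = (0.000, -3.740); water relative to ground = (-1.540, 0.000).
Sum = (-0.436, -2.501) m/s.
Speed = |(-0.436, -2.501)| = 2.538 m/s.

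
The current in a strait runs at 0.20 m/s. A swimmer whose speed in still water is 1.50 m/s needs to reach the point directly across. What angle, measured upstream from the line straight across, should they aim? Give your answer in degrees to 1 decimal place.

To cancel the current, the upstream component of the swimmer's velocity must equal the flow: 1.50 sin θ = 0.20.
sin θ = 0.20 / 1.50 = 0.1333.
θ = arcsin(0.1333) = 7.662°.

7.7°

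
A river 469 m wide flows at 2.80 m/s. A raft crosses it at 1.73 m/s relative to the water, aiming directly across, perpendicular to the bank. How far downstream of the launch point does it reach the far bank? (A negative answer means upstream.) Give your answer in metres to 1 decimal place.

759.1 m

Perpendicular speed = 1.730 m/s; crossing time = 469 / 1.730 = 271.098 s.
Net downstream speed = 2.800 m/s.
Drift = 2.800 × 271.098 = 759.075 m (downstream).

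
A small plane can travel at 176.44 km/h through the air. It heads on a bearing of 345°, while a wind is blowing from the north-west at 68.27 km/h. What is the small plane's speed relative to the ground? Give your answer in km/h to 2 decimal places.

Taking east as x and north as y: velocity relative to the air = (-45.666, 170.428) km/h; the air relative to ground = (48.274, -48.274) km/h.
Velocity relative to ground = (-45.666, 170.428) + (48.274, -48.274) = (2.608, 122.154) km/h.
Speed = |(2.608, 122.154)| = 122.182 km/h.

122.18 km/h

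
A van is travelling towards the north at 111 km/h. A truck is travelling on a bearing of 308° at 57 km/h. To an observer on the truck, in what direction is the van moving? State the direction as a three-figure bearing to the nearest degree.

Taking east as x and north as y: van velocity = (0.000, 111.000) km/h; truck velocity = (-44.917, 35.093) km/h.
Velocity of van relative to truck = (0.000, 111.000) − (-44.917, 35.093) = (44.917, 75.907) km/h.
Bearing = atan2(44.92, 75.91) = 30.61° clockwise from north.

031°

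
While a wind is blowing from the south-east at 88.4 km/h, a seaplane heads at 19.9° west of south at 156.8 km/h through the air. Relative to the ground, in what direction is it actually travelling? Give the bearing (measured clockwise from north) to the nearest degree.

234°

Taking east as x and north as y: velocity relative to the air = (-53.372, -147.437) km/h; the air relative to ground = (-62.508, 62.508) km/h.
Velocity relative to ground = (-53.372, -147.437) + (-62.508, 62.508) = (-115.880, -84.929) km/h.
Bearing = atan2(-115.88, -84.93) = 233.76° clockwise from north.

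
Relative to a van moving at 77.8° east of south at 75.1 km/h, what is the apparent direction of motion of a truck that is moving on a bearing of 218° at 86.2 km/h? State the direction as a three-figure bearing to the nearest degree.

Taking east as x and north as y: truck velocity = (-53.070, -67.927) km/h; van velocity = (73.404, -15.870) km/h.
Velocity of truck relative to van = (-53.070, -67.927) − (73.404, -15.870) = (-126.474, -52.056) km/h.
Bearing = atan2(-126.47, -52.06) = 247.63° clockwise from north.

248°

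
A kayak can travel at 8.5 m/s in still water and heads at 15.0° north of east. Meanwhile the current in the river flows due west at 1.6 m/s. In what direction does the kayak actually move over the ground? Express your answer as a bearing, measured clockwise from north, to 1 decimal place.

Taking east as x and north as y: velocity relative to the water = (8.210, 2.200) m/s; the water relative to ground = (-1.600, 0.000) m/s.
Velocity relative to ground = (8.210, 2.200) + (-1.600, 0.000) = (6.610, 2.200) m/s.
Bearing = atan2(6.61, 2.20) = 71.59° clockwise from north.

071.6°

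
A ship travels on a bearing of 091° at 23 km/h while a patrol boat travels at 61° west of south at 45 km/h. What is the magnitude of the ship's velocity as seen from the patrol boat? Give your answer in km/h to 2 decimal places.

Taking east as x and north as y: ship velocity = (22.996, -0.401) km/h; patrol boat velocity = (-39.358, -21.816) km/h.
Velocity of ship relative to patrol boat = (22.996, -0.401) − (-39.358, -21.816) = (62.354, 21.415) km/h.
Magnitude = |(62.354, 21.415)| = 65.929 km/h.

65.93 km/h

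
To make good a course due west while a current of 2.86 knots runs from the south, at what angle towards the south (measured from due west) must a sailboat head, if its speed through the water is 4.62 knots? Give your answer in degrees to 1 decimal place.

The current pushes perpendicular to the desired track; the heading must have a component into the current equal to 2.86 knots: 4.62 sin θ = 2.86.
sin θ = 0.6190, so θ = 38.247°.

38.2°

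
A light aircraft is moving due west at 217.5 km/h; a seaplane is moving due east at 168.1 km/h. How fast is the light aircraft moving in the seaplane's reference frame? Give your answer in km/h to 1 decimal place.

385.6 km/h

Taking east as x and north as y: light aircraft velocity = (-217.500, 0.000) km/h; seaplane velocity = (168.100, 0.000) km/h.
Velocity of light aircraft relative to seaplane = (-217.500, 0.000) − (168.100, 0.000) = (-385.600, 0.000) km/h.
Magnitude = |(-385.600, 0.000)| = 385.600 km/h.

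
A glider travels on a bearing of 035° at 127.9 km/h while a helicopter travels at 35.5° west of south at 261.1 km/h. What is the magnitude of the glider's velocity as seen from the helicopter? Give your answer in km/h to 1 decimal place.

389.0 km/h

Taking east as x and north as y: glider velocity = (73.360, 104.770) km/h; helicopter velocity = (-151.622, -212.566) km/h.
Velocity of glider relative to helicopter = (73.360, 104.770) − (-151.622, -212.566) = (224.982, 317.335) km/h.
Magnitude = |(224.982, 317.335)| = 388.997 km/h.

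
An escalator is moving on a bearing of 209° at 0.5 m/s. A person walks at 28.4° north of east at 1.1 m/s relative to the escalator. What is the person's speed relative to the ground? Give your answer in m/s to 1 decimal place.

0.7 m/s

Taking east as x and north as y: escalator velocity = (-0.242, -0.437) m/s; person velocity relative to escalator = (0.968, 0.523) m/s.
Velocity relative to ground = (-0.242, -0.437) + (0.968, 0.523) = (0.725, 0.086) m/s.
Speed = |(0.725, 0.086)| = 0.730 m/s.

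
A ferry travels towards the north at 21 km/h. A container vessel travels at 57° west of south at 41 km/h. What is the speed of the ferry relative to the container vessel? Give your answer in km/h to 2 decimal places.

Taking east as x and north as y: ferry velocity = (0.000, 21.000) km/h; container vessel velocity = (-34.385, -22.330) km/h.
Velocity of ferry relative to container vessel = (0.000, 21.000) − (-34.385, -22.330) = (34.385, 43.330) km/h.
Magnitude = |(34.385, 43.330)| = 55.316 km/h.

55.32 km/h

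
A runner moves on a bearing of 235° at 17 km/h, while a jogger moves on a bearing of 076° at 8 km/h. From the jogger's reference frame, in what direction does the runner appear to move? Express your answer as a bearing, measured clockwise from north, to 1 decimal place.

Taking east as x and north as y: runner velocity = (-13.926, -9.751) km/h; jogger velocity = (7.762, 1.935) km/h.
Velocity of runner relative to jogger = (-13.926, -9.751) − (7.762, 1.935) = (-21.688, -11.686) km/h.
Bearing = atan2(-21.69, -11.69) = 241.68° clockwise from north.

241.7°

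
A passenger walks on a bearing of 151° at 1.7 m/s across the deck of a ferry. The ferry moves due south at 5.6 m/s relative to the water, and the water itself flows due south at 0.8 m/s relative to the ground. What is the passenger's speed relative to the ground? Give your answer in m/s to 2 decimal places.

In east/north components (m/s): passenger relative to ferry = (0.824, -1.487); ferry relative to water = (0.000, -5.600); water relative to ground = (0.000, -0.800).
Sum = (0.824, -7.887) m/s.
Speed = |(0.824, -7.887)| = 7.930 m/s.

7.93 m/s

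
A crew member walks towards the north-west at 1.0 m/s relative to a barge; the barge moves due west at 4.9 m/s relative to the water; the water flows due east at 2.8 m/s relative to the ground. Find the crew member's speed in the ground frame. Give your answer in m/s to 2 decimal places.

2.89 m/s

In east/north components (m/s): crew member relative to barge = (-0.707, 0.707); barge relative to water = (-4.900, 0.000); water relative to ground = (2.800, 0.000).
Sum = (-2.807, 0.707) m/s.
Speed = |(-2.807, 0.707)| = 2.895 m/s.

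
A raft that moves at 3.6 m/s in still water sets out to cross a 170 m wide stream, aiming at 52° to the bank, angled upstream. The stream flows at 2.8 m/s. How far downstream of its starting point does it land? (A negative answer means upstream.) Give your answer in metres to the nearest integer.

Perpendicular speed = 2.837 m/s; crossing time = 170 / 2.837 = 59.926 s.
Net downstream speed = 0.584 m/s.
Drift = 0.584 × 59.926 = 34.974 m (downstream).

35 m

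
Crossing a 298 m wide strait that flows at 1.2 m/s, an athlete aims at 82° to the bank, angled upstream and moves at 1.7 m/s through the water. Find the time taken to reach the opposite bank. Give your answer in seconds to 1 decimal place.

The component of the athlete's velocity perpendicular to the bank is 1.7 × sin 82° = 1.683 m/s.
Only the cross-stream component determines the crossing time; the current contributes nothing perpendicular to the bank.
Time = 298 / 1.683 = 177.017 s.

177.0 s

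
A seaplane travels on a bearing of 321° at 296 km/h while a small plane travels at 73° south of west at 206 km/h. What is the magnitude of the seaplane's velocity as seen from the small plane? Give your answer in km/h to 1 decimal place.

445.2 km/h

Taking east as x and north as y: seaplane velocity = (-186.279, 230.035) km/h; small plane velocity = (-60.229, -196.999) km/h.
Velocity of seaplane relative to small plane = (-186.279, 230.035) − (-60.229, -196.999) = (-126.050, 427.034) km/h.
Magnitude = |(-126.050, 427.034)| = 445.249 km/h.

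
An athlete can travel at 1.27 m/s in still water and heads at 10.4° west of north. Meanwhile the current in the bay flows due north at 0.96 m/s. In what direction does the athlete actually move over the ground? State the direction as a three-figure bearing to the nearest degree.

354°

Taking east as x and north as y: velocity relative to the water = (-0.229, 1.249) m/s; the water relative to ground = (0.000, 0.960) m/s.
Velocity relative to ground = (-0.229, 1.249) + (0.000, 0.960) = (-0.229, 2.209) m/s.
Bearing = atan2(-0.23, 2.21) = 354.08° clockwise from north.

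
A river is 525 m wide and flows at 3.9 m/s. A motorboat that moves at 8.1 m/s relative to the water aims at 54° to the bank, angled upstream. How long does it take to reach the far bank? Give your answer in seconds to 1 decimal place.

80.1 s

The component of the motorboat's velocity perpendicular to the bank is 8.1 × sin 54° = 6.553 m/s.
The flow acts along the bank and has no component across it.
Time = 525 / 6.553 = 80.116 s.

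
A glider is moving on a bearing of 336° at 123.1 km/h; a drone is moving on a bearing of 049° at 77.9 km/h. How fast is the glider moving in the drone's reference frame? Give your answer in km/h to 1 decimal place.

125.0 km/h

Taking east as x and north as y: glider velocity = (-50.069, 112.457) km/h; drone velocity = (58.792, 51.107) km/h.
Velocity of glider relative to drone = (-50.069, 112.457) − (58.792, 51.107) = (-108.861, 61.350) km/h.
Magnitude = |(-108.861, 61.350)| = 124.959 km/h.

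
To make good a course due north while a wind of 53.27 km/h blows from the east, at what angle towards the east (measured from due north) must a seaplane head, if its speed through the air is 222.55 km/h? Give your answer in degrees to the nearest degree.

14°

The wind pushes perpendicular to the desired track; the heading must have a component into the wind equal to 53.27 km/h: 222.55 sin θ = 53.27.
sin θ = 0.2394, so θ = 13.849°.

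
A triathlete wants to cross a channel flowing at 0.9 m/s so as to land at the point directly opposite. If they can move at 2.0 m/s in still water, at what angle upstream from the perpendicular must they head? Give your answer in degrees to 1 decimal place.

To cancel the current, the upstream component of the triathlete's velocity must equal the flow: 2.0 sin θ = 0.9.
sin θ = 0.9 / 2.0 = 0.4500.
θ = arcsin(0.4500) = 26.744°.

26.7°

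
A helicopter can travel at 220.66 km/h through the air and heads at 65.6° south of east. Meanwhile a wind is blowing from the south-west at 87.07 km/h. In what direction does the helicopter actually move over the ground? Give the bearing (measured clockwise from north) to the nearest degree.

Taking east as x and north as y: velocity relative to the air = (91.156, -200.951) km/h; the air relative to ground = (61.568, 61.568) km/h.
Velocity relative to ground = (91.156, -200.951) + (61.568, 61.568) = (152.723, -139.384) km/h.
Bearing = atan2(152.72, -139.38) = 132.39° clockwise from north.

132°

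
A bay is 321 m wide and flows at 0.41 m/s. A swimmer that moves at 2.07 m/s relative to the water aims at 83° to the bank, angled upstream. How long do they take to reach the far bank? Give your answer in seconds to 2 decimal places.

The component of the swimmer's velocity perpendicular to the bank is 2.07 × sin 83° = 2.055 m/s.
The current is parallel to the bank, so it does not affect the crossing time.
Time = 321 / 2.055 = 156.237 s.

156.24 s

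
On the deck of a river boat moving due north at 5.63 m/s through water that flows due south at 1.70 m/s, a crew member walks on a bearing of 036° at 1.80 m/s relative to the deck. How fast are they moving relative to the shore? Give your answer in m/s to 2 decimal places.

In east/north components (m/s): crew member relative to river boat = (1.058, 1.456); river boat relative to water = (0.000, 5.630); water relative to ground = (0.000, -1.700).
Sum = (1.058, 5.386) m/s.
Speed = |(1.058, 5.386)| = 5.489 m/s.

5.49 m/s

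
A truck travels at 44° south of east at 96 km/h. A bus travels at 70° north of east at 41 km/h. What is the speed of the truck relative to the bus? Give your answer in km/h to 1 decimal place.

118.7 km/h

Taking east as x and north as y: truck velocity = (69.057, -66.687) km/h; bus velocity = (14.023, 38.527) km/h.
Velocity of truck relative to bus = (69.057, -66.687) − (14.023, 38.527) = (55.034, -105.215) km/h.
Magnitude = |(55.034, -105.215)| = 118.738 km/h.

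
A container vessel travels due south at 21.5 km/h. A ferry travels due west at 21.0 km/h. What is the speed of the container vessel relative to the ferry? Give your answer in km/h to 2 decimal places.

30.05 km/h

Taking east as x and north as y: container vessel velocity = (0.000, -21.500) km/h; ferry velocity = (-21.000, 0.000) km/h.
Velocity of container vessel relative to ferry = (0.000, -21.500) − (-21.000, 0.000) = (21.000, -21.500) km/h.
Magnitude = |(21.000, -21.500)| = 30.054 km/h.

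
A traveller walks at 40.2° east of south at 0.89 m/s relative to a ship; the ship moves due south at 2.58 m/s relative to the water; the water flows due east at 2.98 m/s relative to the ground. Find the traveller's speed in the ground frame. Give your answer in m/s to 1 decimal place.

4.8 m/s

In east/north components (m/s): traveller relative to ship = (0.574, -0.680); ship relative to water = (0.000, -2.580); water relative to ground = (2.980, 0.000).
Sum = (3.554, -3.260) m/s.
Speed = |(3.554, -3.260)| = 4.823 m/s.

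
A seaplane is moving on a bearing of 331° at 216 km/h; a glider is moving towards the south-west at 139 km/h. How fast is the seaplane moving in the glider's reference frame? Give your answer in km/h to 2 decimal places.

Taking east as x and north as y: seaplane velocity = (-104.719, 188.918) km/h; glider velocity = (-98.288, -98.288) km/h.
Velocity of seaplane relative to glider = (-104.719, 188.918) − (-98.288, -98.288) = (-6.431, 287.206) km/h.
Magnitude = |(-6.431, 287.206)| = 287.278 km/h.

287.28 km/h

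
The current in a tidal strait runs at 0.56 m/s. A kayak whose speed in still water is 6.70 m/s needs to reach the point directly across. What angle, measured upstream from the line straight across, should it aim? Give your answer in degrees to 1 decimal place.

4.8°

To cancel the current, the upstream component of the kayak's velocity must equal the flow: 6.70 sin θ = 0.56.
sin θ = 0.56 / 6.70 = 0.0836.
θ = arcsin(0.0836) = 4.794°.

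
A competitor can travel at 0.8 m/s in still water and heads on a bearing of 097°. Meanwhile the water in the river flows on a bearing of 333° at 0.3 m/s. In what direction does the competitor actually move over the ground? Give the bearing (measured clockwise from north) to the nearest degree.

Taking east as x and north as y: velocity relative to the water = (0.794, -0.097) m/s; the water relative to ground = (-0.136, 0.267) m/s.
Velocity relative to ground = (0.794, -0.097) + (-0.136, 0.267) = (0.658, 0.170) m/s.
Bearing = atan2(0.66, 0.17) = 75.53° clockwise from north.

076°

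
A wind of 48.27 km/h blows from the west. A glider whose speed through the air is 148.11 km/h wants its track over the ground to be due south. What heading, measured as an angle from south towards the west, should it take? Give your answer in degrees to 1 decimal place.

The wind pushes perpendicular to the desired track; the heading must have a component into the wind equal to 48.27 km/h: 148.11 sin θ = 48.27.
sin θ = 0.3259, so θ = 19.020°.

19.0°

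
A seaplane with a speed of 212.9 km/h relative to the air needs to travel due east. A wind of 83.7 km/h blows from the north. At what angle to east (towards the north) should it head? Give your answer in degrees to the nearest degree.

The wind pushes perpendicular to the desired track; the heading must have a component into the wind equal to 83.7 km/h: 212.9 sin θ = 83.7.
sin θ = 0.3931, so θ = 23.150°.

23°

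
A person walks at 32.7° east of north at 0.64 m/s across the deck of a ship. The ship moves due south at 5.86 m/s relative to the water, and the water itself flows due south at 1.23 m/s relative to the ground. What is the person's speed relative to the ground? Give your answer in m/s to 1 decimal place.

In east/north components (m/s): person relative to ship = (0.346, 0.539); ship relative to water = (0.000, -5.860); water relative to ground = (0.000, -1.230).
Sum = (0.346, -6.551) m/s.
Speed = |(0.346, -6.551)| = 6.561 m/s.

6.6 m/s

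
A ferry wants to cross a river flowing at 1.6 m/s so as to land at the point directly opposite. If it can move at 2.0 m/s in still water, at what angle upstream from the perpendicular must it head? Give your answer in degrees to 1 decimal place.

To cancel the current, the upstream component of the ferry's velocity must equal the flow: 2.0 sin θ = 1.6.
sin θ = 1.6 / 2.0 = 0.8000.
θ = arcsin(0.8000) = 53.130°.

53.1°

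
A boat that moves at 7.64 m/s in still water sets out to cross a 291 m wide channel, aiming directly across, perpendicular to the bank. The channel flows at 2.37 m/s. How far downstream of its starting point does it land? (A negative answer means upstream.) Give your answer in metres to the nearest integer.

90 m

Perpendicular speed = 7.640 m/s; crossing time = 291 / 7.640 = 38.089 s.
Net downstream speed = 2.370 m/s.
Drift = 2.370 × 38.089 = 90.271 m (downstream).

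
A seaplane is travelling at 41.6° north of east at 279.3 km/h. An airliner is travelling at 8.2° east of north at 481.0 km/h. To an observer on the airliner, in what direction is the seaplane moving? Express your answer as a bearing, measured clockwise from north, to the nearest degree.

Taking east as x and north as y: seaplane velocity = (208.860, 185.435) km/h; airliner velocity = (68.605, 476.082) km/h.
Velocity of seaplane relative to airliner = (208.860, 185.435) − (68.605, 476.082) = (140.255, -290.648) km/h.
Bearing = atan2(140.26, -290.65) = 154.24° clockwise from north.

154°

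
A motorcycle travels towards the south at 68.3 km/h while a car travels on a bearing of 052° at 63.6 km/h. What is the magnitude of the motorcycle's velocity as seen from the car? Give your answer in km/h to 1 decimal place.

Taking east as x and north as y: motorcycle velocity = (0.000, -68.300) km/h; car velocity = (50.117, 39.156) km/h.
Velocity of motorcycle relative to car = (0.000, -68.300) − (50.117, 39.156) = (-50.117, -107.456) km/h.
Magnitude = |(-50.117, -107.456)| = 118.569 km/h.

118.6 km/h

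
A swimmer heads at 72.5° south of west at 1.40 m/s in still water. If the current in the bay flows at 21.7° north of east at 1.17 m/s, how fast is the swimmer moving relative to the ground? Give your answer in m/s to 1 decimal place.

Taking east as x and north as y: velocity relative to the water = (-0.421, -1.335) m/s; the water relative to ground = (1.087, 0.433) m/s.
Velocity relative to ground = (-0.421, -1.335) + (1.087, 0.433) = (0.666, -0.903) m/s.
Speed = |(0.666, -0.903)| = 1.122 m/s.

1.1 m/s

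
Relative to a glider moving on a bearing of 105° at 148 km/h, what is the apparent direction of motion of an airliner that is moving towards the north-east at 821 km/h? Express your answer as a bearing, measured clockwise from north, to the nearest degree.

Taking east as x and north as y: airliner velocity = (580.535, 580.535) km/h; glider velocity = (142.957, -38.305) km/h.
Velocity of airliner relative to glider = (580.535, 580.535) − (142.957, -38.305) = (437.578, 618.840) km/h.
Bearing = atan2(437.58, 618.84) = 35.26° clockwise from north.

035°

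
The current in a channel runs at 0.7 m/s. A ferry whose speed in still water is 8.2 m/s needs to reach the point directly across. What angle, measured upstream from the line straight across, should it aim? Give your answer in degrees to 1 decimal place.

4.9°

To cancel the current, the upstream component of the ferry's velocity must equal the flow: 8.2 sin θ = 0.7.
sin θ = 0.7 / 8.2 = 0.0854.
θ = arcsin(0.0854) = 4.897°.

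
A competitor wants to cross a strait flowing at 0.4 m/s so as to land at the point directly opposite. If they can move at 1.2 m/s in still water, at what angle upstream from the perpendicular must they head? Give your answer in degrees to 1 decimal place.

To cancel the current, the upstream component of the competitor's velocity must equal the flow: 1.2 sin θ = 0.4.
sin θ = 0.4 / 1.2 = 0.3333.
θ = arcsin(0.3333) = 19.471°.

19.5°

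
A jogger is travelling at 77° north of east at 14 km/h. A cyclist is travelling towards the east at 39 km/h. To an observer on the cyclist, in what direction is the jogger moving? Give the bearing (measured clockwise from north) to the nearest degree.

291°

Taking east as x and north as y: jogger velocity = (3.149, 13.641) km/h; cyclist velocity = (39.000, 0.000) km/h.
Velocity of jogger relative to cyclist = (3.149, 13.641) − (39.000, 0.000) = (-35.851, 13.641) km/h.
Bearing = atan2(-35.85, 13.64) = 290.83° clockwise from north.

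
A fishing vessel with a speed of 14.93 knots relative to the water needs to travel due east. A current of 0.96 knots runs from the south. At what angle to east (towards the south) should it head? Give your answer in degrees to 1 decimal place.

3.7°

The current pushes perpendicular to the desired track; the heading must have a component into the current equal to 0.96 knots: 14.93 sin θ = 0.96.
sin θ = 0.0643, so θ = 3.687°.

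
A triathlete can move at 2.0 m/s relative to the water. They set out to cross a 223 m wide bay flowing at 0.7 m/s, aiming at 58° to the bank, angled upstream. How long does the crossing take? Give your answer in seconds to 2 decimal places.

The component of the triathlete's velocity perpendicular to the bank is 2.0 × sin 58° = 1.696 m/s.
Only the cross-stream component determines the crossing time; the current contributes nothing perpendicular to the bank.
Time = 223 / 1.696 = 131.478 s.

131.48 s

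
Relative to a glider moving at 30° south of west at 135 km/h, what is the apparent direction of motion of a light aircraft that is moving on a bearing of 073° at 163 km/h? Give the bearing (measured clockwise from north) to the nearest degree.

Taking east as x and north as y: light aircraft velocity = (155.878, 47.657) km/h; glider velocity = (-116.913, -67.500) km/h.
Velocity of light aircraft relative to glider = (155.878, 47.657) − (-116.913, -67.500) = (272.791, 115.157) km/h.
Bearing = atan2(272.79, 115.16) = 67.11° clockwise from north.

067°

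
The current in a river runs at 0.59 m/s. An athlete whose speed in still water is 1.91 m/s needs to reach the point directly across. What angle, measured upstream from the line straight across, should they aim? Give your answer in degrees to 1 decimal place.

18.0°

To cancel the current, the upstream component of the athlete's velocity must equal the flow: 1.91 sin θ = 0.59.
sin θ = 0.59 / 1.91 = 0.3089.
θ = arcsin(0.3089) = 17.993°.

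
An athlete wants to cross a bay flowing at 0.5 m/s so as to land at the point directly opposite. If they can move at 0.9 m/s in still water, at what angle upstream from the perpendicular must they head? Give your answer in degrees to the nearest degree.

To cancel the current, the upstream component of the athlete's velocity must equal the flow: 0.9 sin θ = 0.5.
sin θ = 0.5 / 0.9 = 0.5556.
θ = arcsin(0.5556) = 33.749°.

34°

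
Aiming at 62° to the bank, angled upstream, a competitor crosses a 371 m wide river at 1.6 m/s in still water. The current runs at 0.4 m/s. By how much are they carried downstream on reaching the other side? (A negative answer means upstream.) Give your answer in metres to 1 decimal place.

Perpendicular speed = 1.413 m/s; crossing time = 371 / 1.413 = 262.615 s.
Net downstream speed = -0.351 m/s.
Drift = -0.351 × 262.615 = -92.218 m (upstream).

-92.2 m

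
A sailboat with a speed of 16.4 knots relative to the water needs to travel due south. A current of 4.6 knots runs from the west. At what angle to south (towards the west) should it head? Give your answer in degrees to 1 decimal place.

16.3°

The current pushes perpendicular to the desired track; the heading must have a component into the current equal to 4.6 knots: 16.4 sin θ = 4.6.
sin θ = 0.2805, so θ = 16.289°.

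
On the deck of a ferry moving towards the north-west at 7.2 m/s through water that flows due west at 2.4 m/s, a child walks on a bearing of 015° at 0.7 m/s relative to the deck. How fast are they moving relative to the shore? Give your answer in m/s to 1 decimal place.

9.3 m/s

In east/north components (m/s): child relative to ferry = (0.181, 0.676); ferry relative to water = (-5.091, 5.091); water relative to ground = (-2.400, 0.000).
Sum = (-7.310, 5.767) m/s.
Speed = |(-7.310, 5.767)| = 9.311 m/s.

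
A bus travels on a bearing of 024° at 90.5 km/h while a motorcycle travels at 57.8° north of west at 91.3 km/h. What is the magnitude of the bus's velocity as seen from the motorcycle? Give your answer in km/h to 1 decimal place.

85.6 km/h

Taking east as x and north as y: bus velocity = (36.810, 82.676) km/h; motorcycle velocity = (-48.652, 77.257) km/h.
Velocity of bus relative to motorcycle = (36.810, 82.676) − (-48.652, 77.257) = (85.461, 5.418) km/h.
Magnitude = |(85.461, 5.418)| = 85.633 km/h.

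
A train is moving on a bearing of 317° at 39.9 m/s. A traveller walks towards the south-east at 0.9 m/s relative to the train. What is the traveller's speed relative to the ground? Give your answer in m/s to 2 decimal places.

39.00 m/s

Taking east as x and north as y: train velocity = (-27.212, 29.181) m/s; traveller velocity relative to train = (0.636, -0.636) m/s.
Velocity relative to ground = (-27.212, 29.181) + (0.636, -0.636) = (-26.575, 28.545) m/s.
Speed = |(-26.575, 28.545)| = 39.001 m/s.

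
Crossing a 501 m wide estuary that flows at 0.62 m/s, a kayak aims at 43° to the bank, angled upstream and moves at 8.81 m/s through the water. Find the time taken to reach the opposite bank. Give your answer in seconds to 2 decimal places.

83.38 s

The component of the kayak's velocity perpendicular to the bank is 8.81 × sin 43° = 6.008 m/s.
The current is parallel to the bank, so it does not affect the crossing time.
Time = 501 / 6.008 = 83.383 s.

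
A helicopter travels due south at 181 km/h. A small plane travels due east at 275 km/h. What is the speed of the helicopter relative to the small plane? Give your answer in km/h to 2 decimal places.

Taking east as x and north as y: helicopter velocity = (0.000, -181.000) km/h; small plane velocity = (275.000, 0.000) km/h.
Velocity of helicopter relative to small plane = (0.000, -181.000) − (275.000, 0.000) = (-275.000, -181.000) km/h.
Magnitude = |(-275.000, -181.000)| = 329.220 km/h.

329.22 km/h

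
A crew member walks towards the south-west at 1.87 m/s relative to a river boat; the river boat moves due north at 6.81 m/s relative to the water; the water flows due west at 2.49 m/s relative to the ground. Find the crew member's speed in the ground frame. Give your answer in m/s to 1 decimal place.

6.7 m/s

In east/north components (m/s): crew member relative to river boat = (-1.322, -1.322); river boat relative to water = (0.000, 6.810); water relative to ground = (-2.490, 0.000).
Sum = (-3.812, 5.488) m/s.
Speed = |(-3.812, 5.488)| = 6.682 m/s.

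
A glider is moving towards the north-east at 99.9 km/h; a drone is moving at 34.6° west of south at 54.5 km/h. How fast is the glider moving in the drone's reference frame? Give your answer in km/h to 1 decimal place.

153.8 km/h

Taking east as x and north as y: glider velocity = (70.640, 70.640) km/h; drone velocity = (-30.947, -44.861) km/h.
Velocity of glider relative to drone = (70.640, 70.640) − (-30.947, -44.861) = (101.587, 115.501) km/h.
Magnitude = |(101.587, 115.501)| = 153.820 km/h.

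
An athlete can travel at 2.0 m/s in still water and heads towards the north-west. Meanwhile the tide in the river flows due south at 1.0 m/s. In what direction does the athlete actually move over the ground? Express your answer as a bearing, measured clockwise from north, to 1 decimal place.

286.3°

Taking east as x and north as y: velocity relative to the water = (-1.414, 1.414) m/s; the water relative to ground = (0.000, -1.000) m/s.
Velocity relative to ground = (-1.414, 1.414) + (0.000, -1.000) = (-1.414, 0.414) m/s.
Bearing = atan2(-1.41, 0.41) = 286.32° clockwise from north.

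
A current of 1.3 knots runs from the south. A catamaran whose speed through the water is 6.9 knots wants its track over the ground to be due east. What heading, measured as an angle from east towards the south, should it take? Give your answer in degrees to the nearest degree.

11°

The current pushes perpendicular to the desired track; the heading must have a component into the current equal to 1.3 knots: 6.9 sin θ = 1.3.
sin θ = 0.1884, so θ = 10.860°.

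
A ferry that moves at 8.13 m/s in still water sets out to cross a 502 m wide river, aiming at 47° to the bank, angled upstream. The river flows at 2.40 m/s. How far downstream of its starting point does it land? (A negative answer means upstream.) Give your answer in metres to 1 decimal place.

-265.5 m

Perpendicular speed = 5.946 m/s; crossing time = 502 / 5.946 = 84.428 s.
Net downstream speed = -3.145 m/s.
Drift = -3.145 × 84.428 = -265.496 m (upstream).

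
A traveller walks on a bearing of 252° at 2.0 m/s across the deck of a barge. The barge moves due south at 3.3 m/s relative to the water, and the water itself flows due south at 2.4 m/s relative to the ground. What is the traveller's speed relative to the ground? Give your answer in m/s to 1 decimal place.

In east/north components (m/s): traveller relative to barge = (-1.902, -0.618); barge relative to water = (0.000, -3.300); water relative to ground = (0.000, -2.400).
Sum = (-1.902, -6.318) m/s.
Speed = |(-1.902, -6.318)| = 6.598 m/s.

6.6 m/s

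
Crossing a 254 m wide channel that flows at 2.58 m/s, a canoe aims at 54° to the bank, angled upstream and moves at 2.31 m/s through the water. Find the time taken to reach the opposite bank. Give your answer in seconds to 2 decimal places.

135.91 s

The component of the canoe's velocity perpendicular to the bank is 2.31 × sin 54° = 1.869 m/s.
The flow acts along the bank and has no component across it.
Time = 254 / 1.869 = 135.914 s.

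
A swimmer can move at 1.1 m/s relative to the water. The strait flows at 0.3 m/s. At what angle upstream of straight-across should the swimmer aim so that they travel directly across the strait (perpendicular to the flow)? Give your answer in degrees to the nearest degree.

16°

To cancel the current, the upstream component of the swimmer's velocity must equal the flow: 1.1 sin θ = 0.3.
sin θ = 0.3 / 1.1 = 0.2727.
θ = arcsin(0.2727) = 15.827°.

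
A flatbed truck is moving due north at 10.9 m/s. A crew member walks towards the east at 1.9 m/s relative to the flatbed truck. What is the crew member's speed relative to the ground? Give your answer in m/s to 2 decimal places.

Taking east as x and north as y: flatbed truck velocity = (0.000, 10.900) m/s; crew member velocity relative to flatbed truck = (1.900, 0.000) m/s.
Velocity relative to ground = (0.000, 10.900) + (1.900, 0.000) = (1.900, 10.900) m/s.
Speed = |(1.900, 10.900)| = 11.064 m/s.

11.06 m/s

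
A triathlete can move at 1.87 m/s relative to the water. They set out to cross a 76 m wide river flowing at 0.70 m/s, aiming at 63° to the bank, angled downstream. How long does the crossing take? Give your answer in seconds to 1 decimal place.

The component of the triathlete's velocity perpendicular to the bank is 1.87 × sin 63° = 1.666 m/s.
The current is parallel to the bank, so it does not affect the crossing time.
Time = 76 / 1.666 = 45.613 s.

45.6 s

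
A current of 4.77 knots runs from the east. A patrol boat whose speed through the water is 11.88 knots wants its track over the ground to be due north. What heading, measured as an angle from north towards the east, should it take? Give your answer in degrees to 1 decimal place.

23.7°

The current pushes perpendicular to the desired track; the heading must have a component into the current equal to 4.77 knots: 11.88 sin θ = 4.77.
sin θ = 0.4015, so θ = 23.673°.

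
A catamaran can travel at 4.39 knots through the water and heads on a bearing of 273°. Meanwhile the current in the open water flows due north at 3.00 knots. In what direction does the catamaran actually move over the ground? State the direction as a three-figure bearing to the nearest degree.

306°

Taking east as x and north as y: velocity relative to the water = (-4.384, 0.230) knots; the water relative to ground = (0.000, 3.000) knots.
Velocity relative to ground = (-4.384, 0.230) + (0.000, 3.000) = (-4.384, 3.230) knots.
Bearing = atan2(-4.38, 3.23) = 306.38° clockwise from north.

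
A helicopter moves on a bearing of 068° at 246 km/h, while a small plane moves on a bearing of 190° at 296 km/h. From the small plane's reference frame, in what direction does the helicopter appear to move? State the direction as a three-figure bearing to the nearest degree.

036°

Taking east as x and north as y: helicopter velocity = (228.087, 92.153) km/h; small plane velocity = (-51.400, -291.503) km/h.
Velocity of helicopter relative to small plane = (228.087, 92.153) − (-51.400, -291.503) = (279.487, 383.656) km/h.
Bearing = atan2(279.49, 383.66) = 36.07° clockwise from north.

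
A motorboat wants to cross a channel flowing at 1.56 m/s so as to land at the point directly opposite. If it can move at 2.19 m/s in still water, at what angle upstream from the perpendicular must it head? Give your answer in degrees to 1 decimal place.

To cancel the current, the upstream component of the motorboat's velocity must equal the flow: 2.19 sin θ = 1.56.
sin θ = 1.56 / 2.19 = 0.7123.
θ = arcsin(0.7123) = 45.425°.

45.4°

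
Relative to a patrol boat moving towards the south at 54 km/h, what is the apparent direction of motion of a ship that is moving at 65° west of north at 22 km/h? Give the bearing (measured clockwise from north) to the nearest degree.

343°

Taking east as x and north as y: ship velocity = (-19.939, 9.298) km/h; patrol boat velocity = (0.000, -54.000) km/h.
Velocity of ship relative to patrol boat = (-19.939, 9.298) − (0.000, -54.000) = (-19.939, 63.298) km/h.
Bearing = atan2(-19.94, 63.30) = 342.52° clockwise from north.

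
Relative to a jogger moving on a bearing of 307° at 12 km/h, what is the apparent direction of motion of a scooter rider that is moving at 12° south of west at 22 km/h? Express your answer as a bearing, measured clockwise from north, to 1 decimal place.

225.3°

Taking east as x and north as y: scooter rider velocity = (-21.519, -4.574) km/h; jogger velocity = (-9.584, 7.222) km/h.
Velocity of scooter rider relative to jogger = (-21.519, -4.574) − (-9.584, 7.222) = (-11.936, -11.796) km/h.
Bearing = atan2(-11.94, -11.80) = 225.34° clockwise from north.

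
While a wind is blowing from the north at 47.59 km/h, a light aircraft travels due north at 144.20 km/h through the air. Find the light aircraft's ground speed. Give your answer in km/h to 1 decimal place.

96.6 km/h

Taking east as x and north as y: velocity relative to the air = (0.000, 144.200) km/h; the air relative to ground = (0.000, -47.590) km/h.
Velocity relative to ground = (0.000, 144.200) + (0.000, -47.590) = (0.000, 96.610) km/h.
Speed = |(0.000, 96.610)| = 96.610 km/h.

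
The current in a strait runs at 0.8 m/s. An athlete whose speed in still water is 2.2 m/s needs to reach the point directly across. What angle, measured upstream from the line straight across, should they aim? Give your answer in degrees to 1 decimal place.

21.3°

To cancel the current, the upstream component of the athlete's velocity must equal the flow: 2.2 sin θ = 0.8.
sin θ = 0.8 / 2.2 = 0.3636.
θ = arcsin(0.3636) = 21.324°.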